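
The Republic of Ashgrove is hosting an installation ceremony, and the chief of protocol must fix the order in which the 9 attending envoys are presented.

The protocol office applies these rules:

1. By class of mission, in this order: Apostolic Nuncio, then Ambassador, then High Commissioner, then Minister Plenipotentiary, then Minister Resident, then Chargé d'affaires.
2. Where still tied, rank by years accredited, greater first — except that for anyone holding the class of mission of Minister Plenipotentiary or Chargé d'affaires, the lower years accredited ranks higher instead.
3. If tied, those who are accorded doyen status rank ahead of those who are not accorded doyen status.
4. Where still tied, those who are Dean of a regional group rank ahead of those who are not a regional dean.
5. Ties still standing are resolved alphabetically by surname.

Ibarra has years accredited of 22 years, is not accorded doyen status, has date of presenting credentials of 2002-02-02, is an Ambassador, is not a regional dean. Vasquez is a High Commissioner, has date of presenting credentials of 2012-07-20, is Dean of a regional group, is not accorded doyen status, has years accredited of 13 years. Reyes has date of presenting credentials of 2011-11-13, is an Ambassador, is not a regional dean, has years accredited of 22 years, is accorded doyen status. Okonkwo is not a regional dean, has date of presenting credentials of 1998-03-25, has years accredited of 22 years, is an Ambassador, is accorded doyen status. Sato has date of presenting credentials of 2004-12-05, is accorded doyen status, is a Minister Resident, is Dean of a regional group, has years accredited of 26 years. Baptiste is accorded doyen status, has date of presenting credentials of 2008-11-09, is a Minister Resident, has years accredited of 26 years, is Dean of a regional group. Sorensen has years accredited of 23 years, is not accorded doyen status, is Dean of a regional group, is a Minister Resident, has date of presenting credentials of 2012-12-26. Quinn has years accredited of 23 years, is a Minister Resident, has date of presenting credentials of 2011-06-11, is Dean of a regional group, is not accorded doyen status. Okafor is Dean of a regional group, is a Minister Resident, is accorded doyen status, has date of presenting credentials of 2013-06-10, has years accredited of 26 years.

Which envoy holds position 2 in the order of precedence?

By class of mission: Okonkwo, Reyes and Ibarra (Ambassador); then Vasquez (High Commissioner); then Baptiste, Okafor, Sato, Quinn and Sorensen (Minister Resident).
Okonkwo, Reyes and Ibarra all have years accredited 22 years, so the next rule applies.
Among Okonkwo, Reyes and Ibarra, accorded doyen status before not accorded doyen status: Okonkwo and Reyes (accorded doyen status) before Ibarra (not accorded doyen status).
Okonkwo and Reyes are each not a regional dean, so the next rule applies.
Among Okonkwo and Reyes, alphabetically by surname: Okonkwo before Reyes.
Among Baptiste, Okafor, Sato, Quinn and Sorensen, by years accredited (higher first): Baptiste, Okafor and Sato (26 years) before Quinn and Sorensen (23 years).
Baptiste, Okafor and Sato are each accorded doyen status, so the next rule applies.
Baptiste, Okafor and Sato are each Dean of a regional group, so the next rule applies.
Among Baptiste, Okafor and Sato, alphabetically by surname: Baptiste before Okafor before Sato.
Quinn and Sorensen are each not accorded doyen status, so the next rule applies.
Quinn and Sorensen are each Dean of a regional group, so the next rule applies.
Among Quinn and Sorensen, alphabetically by surname: Quinn before Sorensen.
Order: Okonkwo, Reyes, Ibarra, Vasquez, Baptiste, Okafor, Sato, Quinn, Sorensen.

Reyes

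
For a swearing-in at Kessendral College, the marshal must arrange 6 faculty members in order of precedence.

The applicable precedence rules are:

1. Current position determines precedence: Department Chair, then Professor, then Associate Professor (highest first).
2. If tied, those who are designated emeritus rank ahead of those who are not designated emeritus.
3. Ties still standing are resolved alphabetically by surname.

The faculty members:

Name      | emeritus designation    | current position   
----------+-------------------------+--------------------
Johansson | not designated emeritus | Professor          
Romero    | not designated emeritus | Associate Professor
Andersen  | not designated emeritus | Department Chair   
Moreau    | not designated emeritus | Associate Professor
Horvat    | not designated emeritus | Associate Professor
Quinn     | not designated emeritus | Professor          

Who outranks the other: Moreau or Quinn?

By current position: Andersen (Department Chair); then Johansson and Quinn (Professor); then Horvat, Moreau and Romero (Associate Professor).
Johansson and Quinn are each not designated emeritus, so the next rule applies.
Among Johansson and Quinn, alphabetically by surname: Johansson before Quinn.
Horvat, Moreau and Romero are each not designated emeritus, so the next rule applies.
Among Horvat, Moreau and Romero, alphabetically by surname: Horvat before Moreau before Romero.
So Quinn takes precedence.

Quinn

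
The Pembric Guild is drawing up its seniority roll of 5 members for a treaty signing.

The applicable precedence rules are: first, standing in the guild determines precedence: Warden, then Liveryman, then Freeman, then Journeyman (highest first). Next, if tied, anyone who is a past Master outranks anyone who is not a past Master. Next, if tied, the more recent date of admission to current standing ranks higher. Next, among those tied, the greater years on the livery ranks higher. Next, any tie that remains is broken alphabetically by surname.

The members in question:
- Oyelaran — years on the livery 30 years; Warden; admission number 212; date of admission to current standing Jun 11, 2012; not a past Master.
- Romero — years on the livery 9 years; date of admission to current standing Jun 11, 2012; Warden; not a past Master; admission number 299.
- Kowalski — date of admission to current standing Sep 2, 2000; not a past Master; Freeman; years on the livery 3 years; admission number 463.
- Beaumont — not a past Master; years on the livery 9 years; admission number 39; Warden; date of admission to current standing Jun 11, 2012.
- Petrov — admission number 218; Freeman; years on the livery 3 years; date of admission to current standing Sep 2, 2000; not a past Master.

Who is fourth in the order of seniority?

By standing in the guild: Oyelaran, Beaumont and Romero (Warden); then Kowalski and Petrov (Freeman).
Oyelaran, Beaumont and Romero are each not a past Master, so the next rule applies.
Oyelaran, Beaumont and Romero all have date of admission to current standing Jun 11, 2012, so the next rule applies.
Among Oyelaran, Beaumont and Romero, by years on the livery (higher first): Oyelaran (30 years) before Beaumont and Romero (9 years).
Among Beaumont and Romero, alphabetically by surname: Beaumont before Romero.
Kowalski and Petrov are each not a past Master, so the next rule applies.
Kowalski and Petrov both have date of admission to current standing Sep 2, 2000, so the next rule applies.
Kowalski and Petrov both have years on the livery 3 years, so the next rule applies.
Among Kowalski and Petrov, alphabetically by surname: Kowalski before Petrov.
Order: Oyelaran, Beaumont, Romero, Kowalski, Petrov.

Kowalski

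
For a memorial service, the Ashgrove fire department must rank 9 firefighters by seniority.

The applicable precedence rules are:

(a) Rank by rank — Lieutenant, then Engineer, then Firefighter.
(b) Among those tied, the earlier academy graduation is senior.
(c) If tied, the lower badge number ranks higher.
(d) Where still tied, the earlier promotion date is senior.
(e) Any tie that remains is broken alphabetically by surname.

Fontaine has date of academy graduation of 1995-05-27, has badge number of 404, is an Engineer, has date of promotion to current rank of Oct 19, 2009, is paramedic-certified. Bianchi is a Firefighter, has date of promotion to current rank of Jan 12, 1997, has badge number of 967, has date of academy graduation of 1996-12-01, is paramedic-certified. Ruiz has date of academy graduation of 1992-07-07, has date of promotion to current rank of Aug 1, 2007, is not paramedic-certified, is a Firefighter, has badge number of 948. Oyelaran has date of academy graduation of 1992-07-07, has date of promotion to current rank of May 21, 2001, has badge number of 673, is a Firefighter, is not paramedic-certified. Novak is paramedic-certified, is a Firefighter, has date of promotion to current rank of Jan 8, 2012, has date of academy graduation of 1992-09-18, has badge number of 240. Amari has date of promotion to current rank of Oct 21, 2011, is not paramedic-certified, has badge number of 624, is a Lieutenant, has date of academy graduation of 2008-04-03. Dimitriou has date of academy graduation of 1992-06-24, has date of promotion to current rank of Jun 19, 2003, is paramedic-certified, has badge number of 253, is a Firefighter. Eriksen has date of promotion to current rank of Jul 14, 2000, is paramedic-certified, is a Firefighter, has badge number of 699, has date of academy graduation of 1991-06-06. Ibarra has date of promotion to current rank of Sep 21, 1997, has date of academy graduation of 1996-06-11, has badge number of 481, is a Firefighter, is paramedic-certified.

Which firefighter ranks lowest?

By rank: Amari (Lieutenant); then Fontaine (Engineer); then Eriksen, Dimitriou, Oyelaran, Ruiz, Novak, Ibarra and Bianchi (Firefighter).
Among Eriksen, Dimitriou, Oyelaran, Ruiz, Novak, Ibarra and Bianchi, by date of academy graduation (earlier first): Eriksen (1991-06-06) before Dimitriou (1992-06-24) before Oyelaran and Ruiz (1992-07-07) before Novak (1992-09-18) before Ibarra (1996-06-11) before Bianchi (1996-12-01).
Among Oyelaran and Ruiz, by badge number (lower first): Oyelaran (673) before Ruiz (948).
Order: Amari, Fontaine, Eriksen, Dimitriou, Oyelaran, Ruiz, Novak, Ibarra, Bianchi.

Bianchi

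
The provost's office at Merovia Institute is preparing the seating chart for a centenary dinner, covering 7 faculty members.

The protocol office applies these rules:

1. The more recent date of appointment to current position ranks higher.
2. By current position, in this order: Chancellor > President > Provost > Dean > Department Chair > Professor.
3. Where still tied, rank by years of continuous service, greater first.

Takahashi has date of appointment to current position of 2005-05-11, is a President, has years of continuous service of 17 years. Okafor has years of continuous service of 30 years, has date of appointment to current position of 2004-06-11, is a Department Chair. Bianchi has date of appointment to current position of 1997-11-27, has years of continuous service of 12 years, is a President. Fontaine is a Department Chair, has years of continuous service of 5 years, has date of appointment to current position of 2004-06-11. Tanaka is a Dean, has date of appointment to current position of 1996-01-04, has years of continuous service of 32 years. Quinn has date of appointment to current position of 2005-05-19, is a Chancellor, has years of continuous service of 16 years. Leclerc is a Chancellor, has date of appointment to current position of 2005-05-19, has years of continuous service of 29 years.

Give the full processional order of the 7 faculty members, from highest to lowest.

By date of appointment to current position (later first): Leclerc and Quinn (both 2005-05-19); then Takahashi (2005-05-11); then Okafor and Fontaine (both 2004-06-11); then Bianchi (1997-11-27); then Tanaka (1996-01-04).
Leclerc and Quinn are each Chancellor, so the next rule applies.
Among Leclerc and Quinn, by years of continuous service (higher first): Leclerc (29 years) before Quinn (16 years).
Okafor and Fontaine are each Department Chair, so the next rule applies.
Among Okafor and Fontaine, by years of continuous service (higher first): Okafor (30 years) before Fontaine (5 years).
Full order: Leclerc, Quinn, Takahashi, Okafor, Fontaine, Bianchi, Tanaka.

Leclerc, Quinn, Takahashi, Okafor, Fontaine, Bianchi, Tanaka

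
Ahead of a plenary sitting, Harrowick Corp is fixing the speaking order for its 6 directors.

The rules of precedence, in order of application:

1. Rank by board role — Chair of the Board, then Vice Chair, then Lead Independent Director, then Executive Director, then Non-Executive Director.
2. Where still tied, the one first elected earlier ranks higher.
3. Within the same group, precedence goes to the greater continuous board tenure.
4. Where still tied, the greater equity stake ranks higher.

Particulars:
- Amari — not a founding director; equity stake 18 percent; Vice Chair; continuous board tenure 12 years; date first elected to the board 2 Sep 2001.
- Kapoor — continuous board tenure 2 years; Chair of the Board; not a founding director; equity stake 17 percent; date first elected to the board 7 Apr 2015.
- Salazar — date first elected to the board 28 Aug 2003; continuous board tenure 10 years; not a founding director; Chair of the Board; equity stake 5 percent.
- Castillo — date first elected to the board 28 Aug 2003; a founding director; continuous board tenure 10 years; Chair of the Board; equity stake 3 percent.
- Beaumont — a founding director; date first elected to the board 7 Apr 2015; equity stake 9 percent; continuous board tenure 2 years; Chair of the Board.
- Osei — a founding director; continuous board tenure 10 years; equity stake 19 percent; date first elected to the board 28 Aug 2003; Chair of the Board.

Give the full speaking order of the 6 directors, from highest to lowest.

By board role: Osei, Salazar, Castillo, Kapoor and Beaumont (Chair of the Board); then Amari (Vice Chair).
Among Osei, Salazar, Castillo, Kapoor and Beaumont, by date first elected to the board (earlier first): Osei, Salazar and Castillo (28 Aug 2003) before Kapoor and Beaumont (7 Apr 2015).
Osei, Salazar and Castillo all have continuous board tenure 10 years, so the next rule applies.
Among Osei, Salazar and Castillo, by equity stake (higher first): Osei (19 percent) before Salazar (5 percent) before Castillo (3 percent).
Kapoor and Beaumont both have continuous board tenure 2 years, so the next rule applies.
Among Kapoor and Beaumont, by equity stake (higher first): Kapoor (17 percent) before Beaumont (9 percent).
Full order: Osei, Salazar, Castillo, Kapoor, Beaumont, Amari.

Osei, Salazar, Castillo, Kapoor, Beaumont, Amari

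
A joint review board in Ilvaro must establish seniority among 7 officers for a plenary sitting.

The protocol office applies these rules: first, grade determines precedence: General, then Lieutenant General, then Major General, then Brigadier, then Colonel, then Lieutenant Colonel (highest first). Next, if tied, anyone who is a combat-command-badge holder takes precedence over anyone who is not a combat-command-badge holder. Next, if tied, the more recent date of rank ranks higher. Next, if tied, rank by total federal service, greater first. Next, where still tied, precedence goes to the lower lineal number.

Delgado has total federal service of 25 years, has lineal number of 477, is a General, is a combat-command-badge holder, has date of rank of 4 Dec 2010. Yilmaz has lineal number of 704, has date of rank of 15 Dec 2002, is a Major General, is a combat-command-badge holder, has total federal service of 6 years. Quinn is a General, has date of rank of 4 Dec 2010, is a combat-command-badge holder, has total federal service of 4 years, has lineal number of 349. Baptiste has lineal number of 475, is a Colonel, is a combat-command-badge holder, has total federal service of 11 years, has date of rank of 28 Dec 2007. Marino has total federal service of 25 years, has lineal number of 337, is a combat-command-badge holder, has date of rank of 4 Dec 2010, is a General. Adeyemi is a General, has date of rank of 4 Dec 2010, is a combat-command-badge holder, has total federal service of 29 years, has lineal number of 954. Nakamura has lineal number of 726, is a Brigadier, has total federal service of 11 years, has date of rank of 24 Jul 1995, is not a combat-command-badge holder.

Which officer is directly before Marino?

By grade: Adeyemi, Marino, Delgado and Quinn (General); then Yilmaz (Major General); then Nakamura (Brigadier); then Baptiste (Colonel).
Adeyemi, Marino, Delgado and Quinn are each a combat-command-badge holder, so the next rule applies.
Adeyemi, Marino, Delgado and Quinn all have date of rank 4 Dec 2010, so the next rule applies.
Among Adeyemi, Marino, Delgado and Quinn, by total federal service (higher first): Adeyemi (29 years) before Marino and Delgado (25 years) before Quinn (4 years).
Among Marino and Delgado, by lineal number (lower first): Marino (337) before Delgado (477).
Order: Adeyemi, Marino, Delgado, Quinn, Yilmaz, Nakamura, Baptiste.

Adeyemi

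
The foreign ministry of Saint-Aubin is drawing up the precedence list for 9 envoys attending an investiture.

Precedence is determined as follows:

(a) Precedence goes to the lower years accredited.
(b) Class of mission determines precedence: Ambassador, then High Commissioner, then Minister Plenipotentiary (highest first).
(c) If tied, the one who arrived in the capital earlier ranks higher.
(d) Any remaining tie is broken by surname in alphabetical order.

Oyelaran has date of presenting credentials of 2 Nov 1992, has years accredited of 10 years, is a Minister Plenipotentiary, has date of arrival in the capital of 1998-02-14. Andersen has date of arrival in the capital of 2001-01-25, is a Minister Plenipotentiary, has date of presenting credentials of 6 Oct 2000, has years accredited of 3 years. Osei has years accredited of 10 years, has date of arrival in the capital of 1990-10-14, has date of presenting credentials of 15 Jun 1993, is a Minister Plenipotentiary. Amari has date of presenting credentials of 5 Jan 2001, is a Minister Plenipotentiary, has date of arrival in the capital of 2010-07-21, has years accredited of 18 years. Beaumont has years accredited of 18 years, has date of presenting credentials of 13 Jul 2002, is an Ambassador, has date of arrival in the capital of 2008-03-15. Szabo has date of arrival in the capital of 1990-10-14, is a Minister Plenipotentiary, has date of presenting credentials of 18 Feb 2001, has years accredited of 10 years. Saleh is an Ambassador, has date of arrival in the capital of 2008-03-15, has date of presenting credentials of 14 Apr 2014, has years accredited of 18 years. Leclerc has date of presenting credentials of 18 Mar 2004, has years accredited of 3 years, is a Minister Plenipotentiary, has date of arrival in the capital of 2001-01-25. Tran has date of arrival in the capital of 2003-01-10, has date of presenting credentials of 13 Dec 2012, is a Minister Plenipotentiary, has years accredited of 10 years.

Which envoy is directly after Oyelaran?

Tran

By years accredited (lower first): Andersen and Leclerc (both 3 years); then Osei, Szabo, Oyelaran and Tran (each 10 years); then Beaumont, Saleh and Amari (each 18 years).
Andersen and Leclerc are each Minister Plenipotentiary, so the next rule applies.
Andersen and Leclerc both have date of arrival in the capital 2001-01-25, so the next rule applies.
Among Andersen and Leclerc, alphabetically by surname: Andersen before Leclerc.
Osei, Szabo, Oyelaran and Tran are each Minister Plenipotentiary, so the next rule applies.
Among Osei, Szabo, Oyelaran and Tran, by date of arrival in the capital (earlier first): Osei and Szabo (1990-10-14) before Oyelaran (1998-02-14) before Tran (2003-01-10).
Among Osei and Szabo, alphabetically by surname: Osei before Szabo.
Among Beaumont, Saleh and Amari, by class of mission: Beaumont and Saleh (Ambassador) before Amari (Minister Plenipotentiary).
Beaumont and Saleh both have date of arrival in the capital 2008-03-15, so the next rule applies.
Among Beaumont and Saleh, alphabetically by surname: Beaumont before Saleh.
Order: Andersen, Leclerc, Osei, Szabo, Oyelaran, Tran, Beaumont, Saleh, Amari.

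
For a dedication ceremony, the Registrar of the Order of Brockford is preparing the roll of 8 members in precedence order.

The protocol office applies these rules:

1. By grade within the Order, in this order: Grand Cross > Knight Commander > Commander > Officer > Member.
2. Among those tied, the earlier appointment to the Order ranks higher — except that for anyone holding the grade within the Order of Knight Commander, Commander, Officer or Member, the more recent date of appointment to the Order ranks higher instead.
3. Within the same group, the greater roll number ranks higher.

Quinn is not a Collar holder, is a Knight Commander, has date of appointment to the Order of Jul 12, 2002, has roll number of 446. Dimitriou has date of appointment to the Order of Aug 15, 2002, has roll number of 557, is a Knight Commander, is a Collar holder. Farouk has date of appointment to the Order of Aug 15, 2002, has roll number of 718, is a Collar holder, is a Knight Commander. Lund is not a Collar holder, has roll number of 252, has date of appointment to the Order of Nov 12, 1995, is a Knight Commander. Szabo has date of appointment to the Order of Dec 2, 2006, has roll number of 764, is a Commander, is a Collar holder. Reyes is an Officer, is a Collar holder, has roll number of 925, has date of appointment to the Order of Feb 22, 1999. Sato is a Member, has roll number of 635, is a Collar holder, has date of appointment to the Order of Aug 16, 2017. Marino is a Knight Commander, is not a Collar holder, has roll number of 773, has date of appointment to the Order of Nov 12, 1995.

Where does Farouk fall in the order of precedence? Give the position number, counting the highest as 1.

1

By grade within the Order: Farouk, Dimitriou, Quinn, Marino and Lund (Knight Commander); then Szabo (Commander); then Reyes (Officer); then Sato (Member).
Among Farouk, Dimitriou, Quinn, Marino and Lund, by date of appointment to the Order (later first) (reversed rule for this group): Farouk and Dimitriou (Aug 15, 2002) before Quinn (Jul 12, 2002) before Marino and Lund (Nov 12, 1995).
Among Farouk and Dimitriou, by roll number (higher first): Farouk (718) before Dimitriou (557).
Among Marino and Lund, by roll number (higher first): Marino (773) before Lund (252).
Order: Farouk, Dimitriou, Quinn, Marino, Lund, Szabo, Reyes, Sato. So position 1.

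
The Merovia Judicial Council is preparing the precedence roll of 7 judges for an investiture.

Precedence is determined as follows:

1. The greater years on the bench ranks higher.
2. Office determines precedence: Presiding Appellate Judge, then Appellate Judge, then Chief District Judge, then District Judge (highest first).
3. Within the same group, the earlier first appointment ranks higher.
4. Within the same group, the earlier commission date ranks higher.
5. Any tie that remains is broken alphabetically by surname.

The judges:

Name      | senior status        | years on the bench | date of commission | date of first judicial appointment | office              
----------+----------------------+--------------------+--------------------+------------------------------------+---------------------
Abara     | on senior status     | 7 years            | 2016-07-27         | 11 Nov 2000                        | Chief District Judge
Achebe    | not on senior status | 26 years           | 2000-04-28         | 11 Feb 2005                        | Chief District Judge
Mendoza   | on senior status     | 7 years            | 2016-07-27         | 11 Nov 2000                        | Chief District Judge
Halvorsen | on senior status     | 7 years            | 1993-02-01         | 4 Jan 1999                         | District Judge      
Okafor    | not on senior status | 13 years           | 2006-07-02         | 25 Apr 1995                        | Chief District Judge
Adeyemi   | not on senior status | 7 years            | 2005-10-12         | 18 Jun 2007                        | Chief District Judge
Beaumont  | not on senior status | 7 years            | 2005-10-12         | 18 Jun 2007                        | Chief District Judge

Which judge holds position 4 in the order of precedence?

By years on the bench (higher first): Achebe (26 years); then Okafor (13 years); then Abara, Mendoza, Adeyemi, Beaumont and Halvorsen (each 7 years).
Among Abara, Mendoza, Adeyemi, Beaumont and Halvorsen, by office: Abara, Mendoza, Adeyemi and Beaumont (Chief District Judge) before Halvorsen (District Judge).
Among Abara, Mendoza, Adeyemi and Beaumont, by date of first judicial appointment (earlier first): Abara and Mendoza (11 Nov 2000) before Adeyemi and Beaumont (18 Jun 2007).
Abara and Mendoza both have date of commission 2016-07-27, so the next rule applies.
Among Abara and Mendoza, alphabetically by surname: Abara before Mendoza.
Adeyemi and Beaumont both have date of commission 2005-10-12, so the next rule applies.
Among Adeyemi and Beaumont, alphabetically by surname: Adeyemi before Beaumont.
Order: Achebe, Okafor, Abara, Mendoza, Adeyemi, Beaumont, Halvorsen.

Mendoza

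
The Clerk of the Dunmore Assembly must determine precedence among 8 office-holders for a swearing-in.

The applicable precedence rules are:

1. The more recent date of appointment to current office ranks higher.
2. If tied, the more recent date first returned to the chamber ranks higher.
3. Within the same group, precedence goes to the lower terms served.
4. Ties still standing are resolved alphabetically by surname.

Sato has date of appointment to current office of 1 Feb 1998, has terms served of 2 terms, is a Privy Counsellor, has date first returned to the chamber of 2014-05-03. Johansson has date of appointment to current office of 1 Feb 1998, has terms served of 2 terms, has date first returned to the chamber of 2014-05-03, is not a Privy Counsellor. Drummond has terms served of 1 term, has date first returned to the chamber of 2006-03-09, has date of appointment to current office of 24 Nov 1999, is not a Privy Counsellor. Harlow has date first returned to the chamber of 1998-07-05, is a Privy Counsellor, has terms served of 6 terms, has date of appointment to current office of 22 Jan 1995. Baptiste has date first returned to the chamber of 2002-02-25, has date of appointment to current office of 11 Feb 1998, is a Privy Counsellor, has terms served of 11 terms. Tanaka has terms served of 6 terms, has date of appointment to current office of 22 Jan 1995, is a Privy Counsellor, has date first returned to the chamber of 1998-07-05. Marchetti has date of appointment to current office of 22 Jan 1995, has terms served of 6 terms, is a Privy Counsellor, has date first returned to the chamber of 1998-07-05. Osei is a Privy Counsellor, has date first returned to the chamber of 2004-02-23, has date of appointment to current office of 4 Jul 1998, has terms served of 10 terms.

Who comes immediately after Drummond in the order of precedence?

Osei

By date of appointment to current office (later first): Drummond (24 Nov 1999); then Osei (4 Jul 1998); then Baptiste (11 Feb 1998); then Johansson and Sato (both 1 Feb 1998); then Harlow, Marchetti and Tanaka (each 22 Jan 1995).
Johansson and Sato both have date first returned to the chamber 2014-05-03, so the next rule applies.
Johansson and Sato both have terms served 2 terms, so the next rule applies.
Among Johansson and Sato, alphabetically by surname: Johansson before Sato.
Harlow, Marchetti and Tanaka all have date first returned to the chamber 1998-07-05, so the next rule applies.
Harlow, Marchetti and Tanaka all have terms served 6 terms, so the next rule applies.
Among Harlow, Marchetti and Tanaka, alphabetically by surname: Harlow before Marchetti before Tanaka.
Order: Drummond, Osei, Baptiste, Johansson, Sato, Harlow, Marchetti, Tanaka.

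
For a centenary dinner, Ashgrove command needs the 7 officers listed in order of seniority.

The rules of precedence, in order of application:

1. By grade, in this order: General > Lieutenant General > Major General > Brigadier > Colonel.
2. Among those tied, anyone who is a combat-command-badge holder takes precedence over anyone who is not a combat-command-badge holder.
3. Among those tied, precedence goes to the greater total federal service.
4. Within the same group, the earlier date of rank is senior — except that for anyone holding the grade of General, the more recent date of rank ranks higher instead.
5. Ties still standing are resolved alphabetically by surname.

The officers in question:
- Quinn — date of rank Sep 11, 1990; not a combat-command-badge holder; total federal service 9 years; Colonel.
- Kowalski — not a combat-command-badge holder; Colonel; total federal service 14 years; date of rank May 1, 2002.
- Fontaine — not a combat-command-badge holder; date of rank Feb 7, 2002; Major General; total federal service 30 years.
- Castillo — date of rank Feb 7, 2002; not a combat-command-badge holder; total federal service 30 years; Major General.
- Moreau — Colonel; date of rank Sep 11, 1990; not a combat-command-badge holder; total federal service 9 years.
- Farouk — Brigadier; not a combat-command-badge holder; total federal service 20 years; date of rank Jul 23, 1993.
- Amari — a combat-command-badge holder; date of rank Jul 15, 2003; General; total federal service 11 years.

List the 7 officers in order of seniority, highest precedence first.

Amari, Castillo, Fontaine, Farouk, Kowalski, Moreau, Quinn

By grade: Amari (General); then Castillo and Fontaine (Major General); then Farouk (Brigadier); then Kowalski, Moreau and Quinn (Colonel).
Castillo and Fontaine are each not a combat-command-badge holder, so the next rule applies.
Castillo and Fontaine both have total federal service 30 years, so the next rule applies.
Castillo and Fontaine both have date of rank Feb 7, 2002, so the next rule applies.
Among Castillo and Fontaine, alphabetically by surname: Castillo before Fontaine.
Kowalski, Moreau and Quinn are each not a combat-command-badge holder, so the next rule applies.
Among Kowalski, Moreau and Quinn, by total federal service (higher first): Kowalski (14 years) before Moreau and Quinn (9 years).
Moreau and Quinn both have date of rank Sep 11, 1990, so the next rule applies.
Among Moreau and Quinn, alphabetically by surname: Moreau before Quinn.
Full order: Amari, Castillo, Fontaine, Farouk, Kowalski, Moreau, Quinn.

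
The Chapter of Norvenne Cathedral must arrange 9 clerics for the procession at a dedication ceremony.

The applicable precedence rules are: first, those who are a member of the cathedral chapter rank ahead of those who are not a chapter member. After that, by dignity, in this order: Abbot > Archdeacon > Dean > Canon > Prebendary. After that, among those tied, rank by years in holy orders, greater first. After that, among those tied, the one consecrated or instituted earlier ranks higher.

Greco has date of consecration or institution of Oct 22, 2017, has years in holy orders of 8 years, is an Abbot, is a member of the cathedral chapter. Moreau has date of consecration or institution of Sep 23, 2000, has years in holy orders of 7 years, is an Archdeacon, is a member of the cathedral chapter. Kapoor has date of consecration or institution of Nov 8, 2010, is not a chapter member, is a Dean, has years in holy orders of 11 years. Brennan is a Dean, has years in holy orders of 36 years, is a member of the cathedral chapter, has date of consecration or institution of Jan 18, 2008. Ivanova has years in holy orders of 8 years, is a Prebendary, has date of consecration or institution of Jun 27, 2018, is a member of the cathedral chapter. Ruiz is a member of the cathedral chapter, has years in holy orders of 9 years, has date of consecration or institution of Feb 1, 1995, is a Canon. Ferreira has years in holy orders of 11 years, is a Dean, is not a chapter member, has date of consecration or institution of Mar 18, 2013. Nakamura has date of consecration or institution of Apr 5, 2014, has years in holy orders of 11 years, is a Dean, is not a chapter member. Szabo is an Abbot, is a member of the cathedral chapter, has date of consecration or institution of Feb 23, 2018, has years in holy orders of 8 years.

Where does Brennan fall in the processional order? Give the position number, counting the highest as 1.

4

By the first rule: Greco, Szabo, Moreau, Brennan, Ruiz and Ivanova (each a member of the cathedral chapter); then Kapoor, Ferreira and Nakamura (each not a chapter member).
Among Greco, Szabo, Moreau, Brennan, Ruiz and Ivanova, by dignity: Greco and Szabo (Abbot) before Moreau (Archdeacon) before Brennan (Dean) before Ruiz (Canon) before Ivanova (Prebendary).
Greco and Szabo both have years in holy orders 8 years, so the next rule applies.
Among Greco and Szabo, by date of consecration or institution (earlier first): Greco (Oct 22, 2017) before Szabo (Feb 23, 2018).
Kapoor, Ferreira and Nakamura are each Dean, so the next rule applies.
Kapoor, Ferreira and Nakamura all have years in holy orders 11 years, so the next rule applies.
Among Kapoor, Ferreira and Nakamura, by date of consecration or institution (earlier first): Kapoor (Nov 8, 2010) before Ferreira (Mar 18, 2013) before Nakamura (Apr 5, 2014).
Order: Greco, Szabo, Moreau, Brennan, Ruiz, Ivanova, Kapoor, Ferreira, Nakamura. So position 4.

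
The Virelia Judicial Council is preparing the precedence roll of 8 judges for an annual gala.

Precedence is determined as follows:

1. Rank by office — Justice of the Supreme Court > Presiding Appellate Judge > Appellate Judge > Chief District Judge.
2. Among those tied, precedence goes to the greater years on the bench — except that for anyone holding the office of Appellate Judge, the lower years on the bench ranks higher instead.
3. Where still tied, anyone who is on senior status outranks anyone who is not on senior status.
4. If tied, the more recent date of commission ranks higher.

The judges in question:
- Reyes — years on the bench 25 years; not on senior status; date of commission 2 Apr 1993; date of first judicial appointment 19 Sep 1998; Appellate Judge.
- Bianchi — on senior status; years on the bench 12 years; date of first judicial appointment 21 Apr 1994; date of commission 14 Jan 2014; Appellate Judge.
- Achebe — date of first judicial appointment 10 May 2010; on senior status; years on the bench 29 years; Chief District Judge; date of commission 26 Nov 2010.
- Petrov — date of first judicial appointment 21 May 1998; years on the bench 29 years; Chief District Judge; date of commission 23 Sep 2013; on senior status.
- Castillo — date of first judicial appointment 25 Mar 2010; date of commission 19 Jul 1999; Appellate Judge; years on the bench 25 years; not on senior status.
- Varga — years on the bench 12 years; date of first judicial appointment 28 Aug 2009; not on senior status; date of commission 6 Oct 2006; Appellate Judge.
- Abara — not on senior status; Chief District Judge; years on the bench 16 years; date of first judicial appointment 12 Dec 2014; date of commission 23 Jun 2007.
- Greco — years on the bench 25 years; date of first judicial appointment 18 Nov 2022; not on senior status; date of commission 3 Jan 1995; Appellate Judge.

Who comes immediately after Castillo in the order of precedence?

By office: Bianchi, Varga, Castillo, Greco and Reyes (Appellate Judge); then Petrov, Achebe and Abara (Chief District Judge).
Among Bianchi, Varga, Castillo, Greco and Reyes, by years on the bench (lower first) (reversed rule for this group): Bianchi and Varga (12 years) before Castillo, Greco and Reyes (25 years).
Among Bianchi and Varga, on senior status before not on senior status: Bianchi (on senior status) before Varga (not on senior status).
Castillo, Greco and Reyes are each not on senior status, so the next rule applies.
Among Castillo, Greco and Reyes, by date of commission (later first): Castillo (19 Jul 1999) before Greco (3 Jan 1995) before Reyes (2 Apr 1993).
Among Petrov, Achebe and Abara, by years on the bench (higher first): Petrov and Achebe (29 years) before Abara (16 years).
Petrov and Achebe are each on senior status, so the next rule applies.
Among Petrov and Achebe, by date of commission (later first): Petrov (23 Sep 2013) before Achebe (26 Nov 2010).
Order: Bianchi, Varga, Castillo, Greco, Reyes, Petrov, Achebe, Abara.

Greco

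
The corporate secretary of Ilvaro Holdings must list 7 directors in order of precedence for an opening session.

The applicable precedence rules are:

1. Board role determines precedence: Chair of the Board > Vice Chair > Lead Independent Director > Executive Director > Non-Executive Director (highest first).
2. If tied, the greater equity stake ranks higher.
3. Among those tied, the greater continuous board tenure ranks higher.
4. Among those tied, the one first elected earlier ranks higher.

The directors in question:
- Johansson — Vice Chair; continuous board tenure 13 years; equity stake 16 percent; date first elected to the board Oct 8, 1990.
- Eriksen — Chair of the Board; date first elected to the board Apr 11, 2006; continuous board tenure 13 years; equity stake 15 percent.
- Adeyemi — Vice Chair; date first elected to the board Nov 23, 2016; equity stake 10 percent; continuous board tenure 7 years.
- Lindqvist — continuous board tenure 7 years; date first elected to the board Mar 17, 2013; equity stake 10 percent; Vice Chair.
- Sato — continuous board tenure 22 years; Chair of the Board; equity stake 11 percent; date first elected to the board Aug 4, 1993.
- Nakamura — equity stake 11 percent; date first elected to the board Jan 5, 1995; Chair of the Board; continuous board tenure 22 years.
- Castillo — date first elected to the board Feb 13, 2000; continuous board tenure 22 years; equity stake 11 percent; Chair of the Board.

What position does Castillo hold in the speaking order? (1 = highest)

4

By board role: Eriksen, Sato, Nakamura and Castillo (Chair of the Board); then Johansson, Lindqvist and Adeyemi (Vice Chair).
Among Eriksen, Sato, Nakamura and Castillo, by equity stake (higher first): Eriksen (15 percent) before Sato, Nakamura and Castillo (11 percent).
Sato, Nakamura and Castillo all have continuous board tenure 22 years, so the next rule applies.
Among Sato, Nakamura and Castillo, by date first elected to the board (earlier first): Sato (Aug 4, 1993) before Nakamura (Jan 5, 1995) before Castillo (Feb 13, 2000).
Among Johansson, Lindqvist and Adeyemi, by equity stake (higher first): Johansson (16 percent) before Lindqvist and Adeyemi (10 percent).
Lindqvist and Adeyemi both have continuous board tenure 7 years, so the next rule applies.
Among Lindqvist and Adeyemi, by date first elected to the board (earlier first): Lindqvist (Mar 17, 2013) before Adeyemi (Nov 23, 2016).
Order: Eriksen, Sato, Nakamura, Castillo, Johansson, Lindqvist, Adeyemi. So position 4.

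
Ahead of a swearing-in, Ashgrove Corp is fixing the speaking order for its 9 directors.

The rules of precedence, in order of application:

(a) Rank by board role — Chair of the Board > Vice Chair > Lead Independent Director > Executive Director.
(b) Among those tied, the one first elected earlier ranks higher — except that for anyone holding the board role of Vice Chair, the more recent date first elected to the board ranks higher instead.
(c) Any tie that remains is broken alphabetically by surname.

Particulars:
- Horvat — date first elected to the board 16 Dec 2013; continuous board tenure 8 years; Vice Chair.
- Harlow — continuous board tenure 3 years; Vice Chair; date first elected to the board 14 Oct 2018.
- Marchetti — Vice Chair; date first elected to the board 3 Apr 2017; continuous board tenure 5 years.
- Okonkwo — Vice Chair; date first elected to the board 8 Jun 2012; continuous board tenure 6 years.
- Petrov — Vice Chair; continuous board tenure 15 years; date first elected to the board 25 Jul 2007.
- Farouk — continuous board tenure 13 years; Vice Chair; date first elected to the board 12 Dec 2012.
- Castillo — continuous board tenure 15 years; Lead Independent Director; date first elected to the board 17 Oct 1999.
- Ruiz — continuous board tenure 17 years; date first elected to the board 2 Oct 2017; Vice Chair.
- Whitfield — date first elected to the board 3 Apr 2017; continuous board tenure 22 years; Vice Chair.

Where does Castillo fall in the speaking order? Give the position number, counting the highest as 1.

9

By board role: Harlow, Ruiz, Marchetti, Whitfield, Horvat, Farouk, Okonkwo and Petrov (Vice Chair); then Castillo (Lead Independent Director).
Among Harlow, Ruiz, Marchetti, Whitfield, Horvat, Farouk, Okonkwo and Petrov, by date first elected to the board (later first) (reversed rule for this group): Harlow (14 Oct 2018) before Ruiz (2 Oct 2017) before Marchetti and Whitfield (3 Apr 2017) before Horvat (16 Dec 2013) before Farouk (12 Dec 2012) before Okonkwo (8 Jun 2012) before Petrov (25 Jul 2007).
Among Marchetti and Whitfield, alphabetically by surname: Marchetti before Whitfield.
Order: Harlow, Ruiz, Marchetti, Whitfield, Horvat, Farouk, Okonkwo, Petrov, Castillo. So position 9.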